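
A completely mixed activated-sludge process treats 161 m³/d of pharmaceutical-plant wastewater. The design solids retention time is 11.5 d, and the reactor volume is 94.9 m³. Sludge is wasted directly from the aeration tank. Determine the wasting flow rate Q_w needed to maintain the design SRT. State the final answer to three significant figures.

With mixed-liquor wasting, θ_c = V/Q_w, so Q_w = V/θ_c = 94.90/11.5 = 8.252 m³/d.

Q_w ≈ 8.25 m³/d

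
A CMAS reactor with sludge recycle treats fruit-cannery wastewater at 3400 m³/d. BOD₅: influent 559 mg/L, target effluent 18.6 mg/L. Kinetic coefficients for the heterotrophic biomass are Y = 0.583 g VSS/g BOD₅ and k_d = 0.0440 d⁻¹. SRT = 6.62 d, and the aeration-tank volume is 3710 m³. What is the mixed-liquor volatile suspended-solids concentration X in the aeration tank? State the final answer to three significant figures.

X ≈ 1480 mg/L

X = Y·Q·ΔS·θ_c / [V·(1 + k_d θ_c)] = 0.583 × 3400 × (559 − 18.6) × 6.62 / [3710 × (1 + 0.0440 × 6.62)] = 1480 mg/L.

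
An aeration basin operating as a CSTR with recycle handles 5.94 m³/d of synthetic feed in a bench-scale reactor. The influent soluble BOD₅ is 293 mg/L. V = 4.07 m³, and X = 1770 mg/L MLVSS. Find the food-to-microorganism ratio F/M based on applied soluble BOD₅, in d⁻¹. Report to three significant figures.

F/M ≈ 0.242 d⁻¹

F/M = applied load / biomass = Q·S₀/(V·X) = 5.94 × 293 / (4.070 × 1770) = 0.2416 d⁻¹.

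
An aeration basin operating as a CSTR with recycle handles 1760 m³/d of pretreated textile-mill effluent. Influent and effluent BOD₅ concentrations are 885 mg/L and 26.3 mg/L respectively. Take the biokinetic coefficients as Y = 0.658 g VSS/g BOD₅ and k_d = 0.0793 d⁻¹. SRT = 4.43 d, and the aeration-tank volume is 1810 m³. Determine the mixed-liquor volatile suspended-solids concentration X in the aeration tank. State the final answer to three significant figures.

X ≈ 1800 mg/L

From V·X·(1 + k_d·θ_c) = Y·Q·(S₀ − S)·θ_c: X = 0.658 × 1760 × (885 − 26.3) × 4.43 / [1810 × (1 + 0.0793 × 4.43)] = 1801 mg/L.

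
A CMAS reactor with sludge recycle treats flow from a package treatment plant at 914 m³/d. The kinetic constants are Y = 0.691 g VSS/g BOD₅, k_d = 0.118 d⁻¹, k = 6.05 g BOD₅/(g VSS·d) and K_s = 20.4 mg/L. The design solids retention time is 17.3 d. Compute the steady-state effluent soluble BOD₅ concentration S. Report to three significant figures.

For a completely mixed reactor with recycle the Lawrence–McCarty relation gives S = K_s·(1 + k_d·θ_c) / [θ_c·(Y·k − k_d) − 1] = 20.4 × (1 + 0.118 × 17.3) / [17.3 × (0.691 × 6.05 − 0.118) − 1] = 62.04 / 69.28 = 0.8955 mg/L.

S ≈ 0.896 mg/L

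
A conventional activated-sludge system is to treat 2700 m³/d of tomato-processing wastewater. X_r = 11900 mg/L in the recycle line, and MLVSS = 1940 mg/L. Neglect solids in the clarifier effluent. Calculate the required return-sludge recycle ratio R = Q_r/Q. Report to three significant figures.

R ≈ 0.195

Solids balance on the clarifier gives (1+R)X = R·X_r, so R = X/(X_r − X) = 1940 / (11900 − 1940) = 0.1948.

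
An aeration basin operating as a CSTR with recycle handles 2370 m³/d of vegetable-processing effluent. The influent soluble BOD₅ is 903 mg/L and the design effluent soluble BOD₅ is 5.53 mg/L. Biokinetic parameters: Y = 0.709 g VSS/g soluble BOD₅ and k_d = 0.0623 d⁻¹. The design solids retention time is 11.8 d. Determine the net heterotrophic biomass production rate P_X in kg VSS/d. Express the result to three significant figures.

P_X ≈ 869 kg VSS/d

The observed yield is Y_obs = Y/(1 + k_d·θ_c) = 0.709 / (1 + 0.0623 × 11.8) = 0.709 / 1.735 = 0.4086 g VSS per g soluble BOD₅ removed.
Mass of soluble BOD₅ removed per day: Q(S₀ − S) = 2370 × 897.5 g/m³ = 2127 kg/d.
P_X = Y_obs · Q(S₀ − S) = 0.4086 × 2127 = 869.1 kg VSS/d.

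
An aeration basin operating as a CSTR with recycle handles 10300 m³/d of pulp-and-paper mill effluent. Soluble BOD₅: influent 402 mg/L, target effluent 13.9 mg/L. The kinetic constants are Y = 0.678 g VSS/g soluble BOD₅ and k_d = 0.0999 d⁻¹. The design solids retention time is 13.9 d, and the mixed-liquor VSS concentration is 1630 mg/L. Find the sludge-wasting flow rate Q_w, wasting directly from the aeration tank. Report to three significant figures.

Q_w ≈ 696 m³/d

From the SRT design equation V = Y Q (S₀−S) θ_c / [X (1 + k_d θ_c)] = 0.678 × 10300 × (402 − 13.9) × 13.9 / [1630 × (1 + 0.0999 × 13.9)] = 3.77×10^7 / 3893 = 9676 m³.
For wasting at MLVSS concentration, Q_w = V/θ_c = 9676/13.9 = 696.1 m³/d.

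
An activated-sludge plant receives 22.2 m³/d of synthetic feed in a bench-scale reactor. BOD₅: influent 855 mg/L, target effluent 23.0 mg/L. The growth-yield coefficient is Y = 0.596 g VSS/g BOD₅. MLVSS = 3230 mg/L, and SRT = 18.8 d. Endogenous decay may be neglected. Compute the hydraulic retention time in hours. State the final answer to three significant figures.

Biomass mass balance (decay neglected): V·X = Y·Q·(S₀ − S)·θ_c, so V = 0.596 × 22.2 × (855 − 23.0) × 18.8 / 3230 = 64.07 m³.
HRT = V/Q = 64.07 m³ / 22.2 m³·d⁻¹ = 2.886 d × 24 = 69.27 h.

τ ≈ 69.3 h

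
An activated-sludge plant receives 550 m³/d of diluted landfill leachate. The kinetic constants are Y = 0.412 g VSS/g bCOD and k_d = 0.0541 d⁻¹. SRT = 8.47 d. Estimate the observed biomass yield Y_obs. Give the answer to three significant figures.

Observed yield with endogenous decay: Y_obs = Y / (1 + k_d·θ_c) = 0.412 / (1 + 0.0541 × 8.47) = 0.412 / 1.458 = 0.2825 g VSS/g bCOD.

Y_obs ≈ 0.283 g VSS/g bCOD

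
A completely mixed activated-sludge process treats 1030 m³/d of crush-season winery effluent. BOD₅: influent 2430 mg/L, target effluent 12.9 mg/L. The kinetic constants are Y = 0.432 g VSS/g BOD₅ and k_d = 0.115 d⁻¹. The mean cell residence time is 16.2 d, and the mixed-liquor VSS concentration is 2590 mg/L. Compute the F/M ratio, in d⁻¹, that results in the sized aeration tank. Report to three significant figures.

F/M ≈ 0.411 d⁻¹

Rearranging the biomass balance for a CMAS with decay, V = Y·Q·ΔS·θ_c / [X·(1+k_d θ_c)] = 0.432 × 1030 × (2430 − 12.9) × 16.2 / [2590 × (1 + 0.115 × 16.2)] = 1.74×10^7 / 7415 = 2350 m³.
Food-to-microorganism ratio F/M = Q S₀ / (V X) = 1030 × 2430 / (2350 × 2590) = 0.4113 d⁻¹.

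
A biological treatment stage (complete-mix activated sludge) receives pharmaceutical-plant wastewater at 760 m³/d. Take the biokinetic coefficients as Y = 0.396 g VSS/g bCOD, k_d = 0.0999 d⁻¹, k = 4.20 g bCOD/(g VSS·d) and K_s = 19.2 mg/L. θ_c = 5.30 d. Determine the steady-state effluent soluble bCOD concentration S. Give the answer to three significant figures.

From the Monod/SRT balance for a CMAS, S = K_s·(1+k_d θ_c)/[θ_c·(Y k − k_d) − 1] = 19.2 × (1 + 0.0999 × 5.30) / [5.30 × (0.396 × 4.20 − 0.0999) − 1] = 29.37 / 7.285 = 4.031 mg/L.

S ≈ 4.03 mg/L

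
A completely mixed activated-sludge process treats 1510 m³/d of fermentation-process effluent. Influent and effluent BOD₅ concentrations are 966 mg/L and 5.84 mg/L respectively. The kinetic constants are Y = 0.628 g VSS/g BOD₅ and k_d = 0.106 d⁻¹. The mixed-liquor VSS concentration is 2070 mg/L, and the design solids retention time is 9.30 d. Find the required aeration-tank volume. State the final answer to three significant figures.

From the SRT design equation V = Y Q (S₀−S) θ_c / [X (1 + k_d θ_c)] = 0.628 × 1510 × (966 − 5.84) × 9.30 / [2070 × (1 + 0.106 × 9.30)] = 8.47×10^6 / 4111 = 2060 m³.

V ≈ 2060 m³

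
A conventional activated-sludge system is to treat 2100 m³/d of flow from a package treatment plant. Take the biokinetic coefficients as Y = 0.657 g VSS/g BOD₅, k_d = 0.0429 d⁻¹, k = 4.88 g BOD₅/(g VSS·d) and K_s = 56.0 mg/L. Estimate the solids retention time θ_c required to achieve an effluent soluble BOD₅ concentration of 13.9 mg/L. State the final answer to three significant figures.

θ_c ≈ 1.68 d

From 1/θ_c = Y·k·S/(K_s + S) − k_d: Y·k·S/(K_s+S) = 0.657 × 4.88 × 13.9 / (56.0 + 13.9) = 0.6376 d⁻¹.
Then 1/θ_c = μ − k_d = 0.6376 − 0.0429 = 0.5947 d⁻¹, giving θ_c = 1.682 d.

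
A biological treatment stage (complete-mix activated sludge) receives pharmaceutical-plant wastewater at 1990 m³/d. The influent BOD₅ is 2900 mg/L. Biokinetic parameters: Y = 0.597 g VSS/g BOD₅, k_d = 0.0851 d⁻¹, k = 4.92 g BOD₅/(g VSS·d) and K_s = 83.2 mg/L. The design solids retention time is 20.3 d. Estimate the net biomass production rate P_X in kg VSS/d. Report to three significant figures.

P_X ≈ 1260 kg VSS/d

For a completely mixed reactor with recycle the Lawrence–McCarty relation gives S = K_s·(1 + k_d·θ_c) / [θ_c·(Y·k − k_d) − 1] = 83.2 × (1 + 0.0851 × 20.3) / [20.3 × (0.597 × 4.92 − 0.0851) − 1] = 226.9 / 56.90 = 3.988 mg/L.
Y_obs = Y / (1 + k_d θ_c) = 0.597 / (1 + 0.0851 × 20.3) = 0.597 / 2.728 = 0.2189.
Q·(S₀ − S) = 1990 × (2900 − 3.99) × 10⁻³ = 5763 kg/d removed.
So the net sludge growth is P_X = 0.2189 × 5763 = 1261 kg VSS/d.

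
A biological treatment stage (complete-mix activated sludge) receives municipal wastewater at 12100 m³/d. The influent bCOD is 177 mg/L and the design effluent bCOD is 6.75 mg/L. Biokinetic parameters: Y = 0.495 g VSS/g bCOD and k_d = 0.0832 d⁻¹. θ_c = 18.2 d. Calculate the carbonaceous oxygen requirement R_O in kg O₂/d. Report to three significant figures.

Observed yield with endogenous decay: Y_obs = Y / (1 + k_d·θ_c) = 0.495 / (1 + 0.0832 × 18.2) = 0.495 / 2.514 = 0.1969 g VSS/g bCOD.
Q·(S₀ − S) = 12100 × (177 − 6.75) × 10⁻³ = 2060 kg/d removed.
Biomass synthesised: P_X = Y_obs × 2060 = 405.6 kg VSS/d.
R_O = Q·ΔS − 1.42 P_X = 2060 − 575.9 = 1484 kg O₂/d.

R_O ≈ 1480 kg O₂/d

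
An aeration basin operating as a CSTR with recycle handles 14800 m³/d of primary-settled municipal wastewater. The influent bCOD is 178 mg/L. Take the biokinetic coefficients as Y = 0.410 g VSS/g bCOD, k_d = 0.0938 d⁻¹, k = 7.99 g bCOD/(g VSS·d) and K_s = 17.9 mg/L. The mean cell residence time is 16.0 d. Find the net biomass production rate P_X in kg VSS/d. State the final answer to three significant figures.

From the Monod/SRT balance for a CMAS, S = K_s·(1+k_d θ_c)/[θ_c·(Y k − k_d) − 1] = 17.9 × (1 + 0.0938 × 16.0) / [16.0 × (0.410 × 7.99 − 0.0938) − 1] = 44.76 / 49.91 = 0.8968 mg/L.
The observed yield is Y_obs = Y/(1 + k_d·θ_c) = 0.410 / (1 + 0.0938 × 16.0) = 0.410 / 2.501 = 0.1639 g VSS per g bCOD removed.
Mass of bCOD removed per day: Q(S₀ − S) = 14800 × 177.1 g/m³ = 2621 kg/d.
P_X = Y_obs · Q(S₀ − S) = 0.1639 × 2621 = 429.7 kg VSS/d.

P_X ≈ 430 kg VSS/d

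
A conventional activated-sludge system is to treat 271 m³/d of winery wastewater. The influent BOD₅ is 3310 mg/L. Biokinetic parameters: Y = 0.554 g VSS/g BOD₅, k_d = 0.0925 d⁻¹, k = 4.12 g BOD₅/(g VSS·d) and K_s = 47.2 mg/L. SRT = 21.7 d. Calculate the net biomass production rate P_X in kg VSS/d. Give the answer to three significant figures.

P_X ≈ 165 kg VSS/d

Effluent substrate depends only on kinetics and SRT: S = K_s(1 + k_d θ_c) / [θ_c(Yk − k_d) − 1] = 47.2 × (1 + 0.0925 × 21.7) / [21.7 × (0.554 × 4.12 − 0.0925) − 1] = 141.9 / 46.52 = 3.051 mg/L.
Correct the yield for decay: Y_obs = Y/(1 + k_d θ_c) = 0.554 / (1 + 0.0925 × 21.7) = 0.554 / 3.007 = 0.1842.
ΔS = 3310 − 3.05 = 3307 mg/L, so the substrate removal rate is 271 × 3307/1000 = 896.2 kg BOD₅/d.
So the net sludge growth is P_X = 0.1842 × 896.2 = 165.1 kg VSS/d.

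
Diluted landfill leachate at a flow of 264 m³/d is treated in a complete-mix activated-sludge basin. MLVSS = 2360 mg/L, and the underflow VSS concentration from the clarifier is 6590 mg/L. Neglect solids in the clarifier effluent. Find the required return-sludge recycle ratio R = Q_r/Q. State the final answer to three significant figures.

R = Q_r/Q = X/(X_r − X) = 2360 / (6590 − 2360) = 0.5579.

R ≈ 0.558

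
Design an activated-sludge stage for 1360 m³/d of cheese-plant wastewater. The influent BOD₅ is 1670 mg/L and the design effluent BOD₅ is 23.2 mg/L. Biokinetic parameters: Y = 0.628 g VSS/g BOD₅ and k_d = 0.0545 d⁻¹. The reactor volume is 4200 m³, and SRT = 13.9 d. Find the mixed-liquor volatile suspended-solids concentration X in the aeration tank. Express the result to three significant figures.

X ≈ 2650 mg/L

X = Y·Q·ΔS·θ_c / [V·(1 + k_d θ_c)] = 0.628 × 1360 × (1670 − 23.2) × 13.9 / [4200 × (1 + 0.0545 × 13.9)] = 2648 mg/L.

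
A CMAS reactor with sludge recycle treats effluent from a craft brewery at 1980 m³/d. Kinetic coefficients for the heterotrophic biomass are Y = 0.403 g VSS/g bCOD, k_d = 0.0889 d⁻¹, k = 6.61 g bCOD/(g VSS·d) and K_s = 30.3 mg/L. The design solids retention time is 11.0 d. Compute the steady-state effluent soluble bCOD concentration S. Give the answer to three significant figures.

Effluent substrate depends only on kinetics and SRT: S = K_s(1 + k_d θ_c) / [θ_c(Yk − k_d) − 1] = 30.3 × (1 + 0.0889 × 11.0) / [11.0 × (0.403 × 6.61 − 0.0889) − 1] = 59.93 / 27.32 = 2.193 mg/L.

S ≈ 2.19 mg/L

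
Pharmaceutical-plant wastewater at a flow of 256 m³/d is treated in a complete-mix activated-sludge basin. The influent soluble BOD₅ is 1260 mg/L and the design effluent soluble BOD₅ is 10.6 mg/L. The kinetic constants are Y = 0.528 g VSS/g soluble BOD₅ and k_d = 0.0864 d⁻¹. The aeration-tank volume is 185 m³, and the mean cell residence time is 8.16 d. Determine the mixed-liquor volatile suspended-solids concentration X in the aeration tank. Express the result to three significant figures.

Solving the biomass balance for X: X = Y Q (S₀−S) θ_c / [V (1+k_d θ_c)] = 0.528 × 256 × (1260 − 10.6) × 8.16 / [185 × (1 + 0.0864 × 8.16)] = 4369 mg/L.

X ≈ 4370 mg/L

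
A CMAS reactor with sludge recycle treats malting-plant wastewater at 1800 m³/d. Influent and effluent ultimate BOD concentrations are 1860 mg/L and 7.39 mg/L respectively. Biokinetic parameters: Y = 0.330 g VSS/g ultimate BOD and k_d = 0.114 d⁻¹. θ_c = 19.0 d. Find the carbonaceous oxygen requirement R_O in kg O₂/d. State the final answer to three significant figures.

R_O ≈ 2840 kg O₂/d

Y_obs = Y / (1 + k_d θ_c) = 0.330 / (1 + 0.114 × 19.0) = 0.330 / 3.166 = 0.1042.
ΔS = 1860 − 7.39 = 1853 mg/L, so the substrate removal rate is 1800 × 1853/1000 = 3335 kg ultimate BOD/d.
P_X = Y_obs·Q·(S₀ − S) = 0.1042 × 3335 = 347.6 kg VSS/d.
R_O = Q·ΔS − 1.42 P_X = 3335 − 493.6 = 2841 kg O₂/d.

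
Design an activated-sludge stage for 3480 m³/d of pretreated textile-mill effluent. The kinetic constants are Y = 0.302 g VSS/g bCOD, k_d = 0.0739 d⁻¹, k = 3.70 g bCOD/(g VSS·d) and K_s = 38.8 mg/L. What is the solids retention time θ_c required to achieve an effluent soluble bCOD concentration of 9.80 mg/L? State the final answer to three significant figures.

From 1/θ_c = Y·k·S/(K_s + S) − k_d: Y·k·S/(K_s+S) = 0.302 × 3.70 × 9.80 / (38.8 + 9.80) = 0.2253 d⁻¹.
θ_c = 1/(μ − k_d) = 1/(0.2253 − 0.0739) = 1/0.1514 = 6.604 d.

θ_c ≈ 6.60 d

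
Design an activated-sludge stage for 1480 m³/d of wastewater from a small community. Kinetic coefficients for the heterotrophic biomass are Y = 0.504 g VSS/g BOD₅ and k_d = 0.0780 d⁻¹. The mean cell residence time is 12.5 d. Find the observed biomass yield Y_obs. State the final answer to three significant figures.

Observed yield with endogenous decay: Y_obs = Y / (1 + k_d·θ_c) = 0.504 / (1 + 0.0780 × 12.5) = 0.504 / 1.975 = 0.2552 g VSS/g BOD₅.

Y_obs ≈ 0.255 g VSS/g BOD₅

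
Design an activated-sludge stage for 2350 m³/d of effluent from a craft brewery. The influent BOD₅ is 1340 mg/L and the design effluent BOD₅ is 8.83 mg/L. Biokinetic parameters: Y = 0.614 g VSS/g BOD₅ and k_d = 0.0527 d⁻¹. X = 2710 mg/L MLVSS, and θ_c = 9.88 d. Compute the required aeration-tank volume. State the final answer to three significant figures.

Rearranging the biomass balance for a CMAS with decay, V = Y·Q·ΔS·θ_c / [X·(1+k_d θ_c)] = 0.614 × 2350 × (1340 − 8.83) × 9.88 / [2710 × (1 + 0.0527 × 9.88)] = 1.9×10^7 / 4121 = 4605 m³.

V ≈ 4600 m³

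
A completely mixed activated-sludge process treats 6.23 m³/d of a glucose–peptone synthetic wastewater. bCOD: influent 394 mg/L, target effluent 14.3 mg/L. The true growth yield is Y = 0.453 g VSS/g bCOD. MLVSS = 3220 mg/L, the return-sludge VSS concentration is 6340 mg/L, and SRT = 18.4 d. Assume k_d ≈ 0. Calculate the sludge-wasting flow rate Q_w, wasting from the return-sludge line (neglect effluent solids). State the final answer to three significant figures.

With k_d = 0 the design equation reduces to V = Y Q (S₀−S) θ_c / X = 0.453 × 6.23 × (394 − 14.3) × 18.4 / 3220 = 6.123 m³.
Wasting from the return line (neglecting effluent solids): Q_w = V·X / (θ_c·X_r) = 6.123 × 3220 / (18.4 × 6340) = 0.1690 m³/d.

Q_w ≈ 0.169 m³/d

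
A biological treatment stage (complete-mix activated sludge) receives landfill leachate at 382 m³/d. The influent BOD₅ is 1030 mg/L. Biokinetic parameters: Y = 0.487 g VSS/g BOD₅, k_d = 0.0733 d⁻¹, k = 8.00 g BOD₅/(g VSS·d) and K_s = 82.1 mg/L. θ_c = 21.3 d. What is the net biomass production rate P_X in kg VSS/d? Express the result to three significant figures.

For a completely mixed reactor with recycle the Lawrence–McCarty relation gives S = K_s·(1 + k_d·θ_c) / [θ_c·(Y·k − k_d) − 1] = 82.1 × (1 + 0.0733 × 21.3) / [21.3 × (0.487 × 8.00 − 0.0733) − 1] = 210.3 / 80.42 = 2.615 mg/L.
Correct the yield for decay: Y_obs = Y/(1 + k_d θ_c) = 0.487 / (1 + 0.0733 × 21.3) = 0.487 / 2.561 = 0.1901.
Mass of BOD₅ removed per day: Q(S₀ − S) = 382 × 1027 g/m³ = 392.5 kg/d.
P_X = Y_obs · Q(S₀ − S) = 0.1901 × 392.5 = 74.62 kg VSS/d.

P_X ≈ 74.6 kg VSS/d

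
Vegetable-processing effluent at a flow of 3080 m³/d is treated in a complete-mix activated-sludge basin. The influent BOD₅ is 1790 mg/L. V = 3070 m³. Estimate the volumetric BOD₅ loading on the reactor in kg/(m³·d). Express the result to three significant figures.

L_v ≈ 1.80 kg BOD₅/(m³·d)

L_v = Q S₀ / V = 3080 × 1790 × 10⁻³ / 3070 = 1.796 kg/(m³·d).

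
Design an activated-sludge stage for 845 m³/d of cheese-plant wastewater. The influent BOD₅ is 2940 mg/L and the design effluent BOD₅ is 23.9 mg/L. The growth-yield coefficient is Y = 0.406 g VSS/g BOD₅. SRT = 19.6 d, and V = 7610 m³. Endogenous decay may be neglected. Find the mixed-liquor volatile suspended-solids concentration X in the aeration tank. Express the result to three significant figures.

X ≈ 2580 mg/L

Without decay, X = Y Q (S₀−S) θ_c / V = 0.406 × 845 × (2940 − 23.9) × 19.6 / 7610 = 2577 mg/L.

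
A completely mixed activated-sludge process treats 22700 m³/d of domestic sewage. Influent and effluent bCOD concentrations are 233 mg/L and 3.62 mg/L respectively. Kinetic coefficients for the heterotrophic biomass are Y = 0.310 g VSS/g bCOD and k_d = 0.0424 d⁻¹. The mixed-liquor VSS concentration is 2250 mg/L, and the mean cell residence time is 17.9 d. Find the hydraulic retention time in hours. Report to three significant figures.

Steady-state biomass mass balance: V·X·(1 + k_d·θ_c) = Y·Q·(S₀ − S)·θ_c, so V = 0.310 × 22700 × (233 − 3.62) × 17.9 / [2250 × (1 + 0.0424 × 17.9)] = 2.89×10^7 / 3958 = 7301 m³.
Hydraulic retention time τ = V/Q = 7301 / 22700 = 0.3216 d = 7.719 h.

τ ≈ 7.72 h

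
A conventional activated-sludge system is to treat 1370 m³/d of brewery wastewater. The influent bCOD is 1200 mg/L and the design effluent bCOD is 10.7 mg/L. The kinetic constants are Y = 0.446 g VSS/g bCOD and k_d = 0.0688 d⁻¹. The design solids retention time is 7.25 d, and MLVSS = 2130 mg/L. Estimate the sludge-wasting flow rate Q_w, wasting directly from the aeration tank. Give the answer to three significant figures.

Q_w ≈ 228 m³/d

Steady-state biomass mass balance: V·X·(1 + k_d·θ_c) = Y·Q·(S₀ − S)·θ_c, so V = 0.446 × 1370 × (1200 − 10.7) × 7.25 / [2130 × (1 + 0.0688 × 7.25)] = 5.27×10^6 / 3192 = 1650 m³.
Wasting from the aeration tank: Q_w = V / θ_c = 1650 / 7.25 = 227.6 m³/d.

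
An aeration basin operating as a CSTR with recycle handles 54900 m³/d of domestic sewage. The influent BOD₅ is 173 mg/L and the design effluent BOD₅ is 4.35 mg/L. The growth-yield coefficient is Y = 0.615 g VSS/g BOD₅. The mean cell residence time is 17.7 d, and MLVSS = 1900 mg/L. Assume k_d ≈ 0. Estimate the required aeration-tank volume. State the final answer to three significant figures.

V·X = Y·Q·ΔS·θ_c gives V = 0.615 × 54900 × (173 − 4.35) × 17.7 / 1900 = 53046 m³.

V ≈ 53000 m³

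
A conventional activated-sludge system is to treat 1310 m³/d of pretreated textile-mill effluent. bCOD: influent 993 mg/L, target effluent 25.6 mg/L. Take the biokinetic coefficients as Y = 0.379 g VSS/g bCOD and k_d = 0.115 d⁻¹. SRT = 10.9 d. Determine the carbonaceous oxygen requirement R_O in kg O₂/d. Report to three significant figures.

Observed yield with endogenous decay: Y_obs = Y / (1 + k_d·θ_c) = 0.379 / (1 + 0.115 × 10.9) = 0.379 / 2.253 = 0.1682 g VSS/g bCOD.
ΔS = 993 − 25.6 = 967.4 mg/L, so the substrate removal rate is 1310 × 967.4/1000 = 1267 kg bCOD/d.
P_X = Y_obs·Q·(S₀ − S) = 0.1682 × 1267 = 213.1 kg VSS/d.
Carbonaceous O₂ demand = substrate oxidised − cell-mass equivalent = 1267 − 1.42 × 213.1 = 964.6 kg O₂/d.

R_O ≈ 965 kg O₂/d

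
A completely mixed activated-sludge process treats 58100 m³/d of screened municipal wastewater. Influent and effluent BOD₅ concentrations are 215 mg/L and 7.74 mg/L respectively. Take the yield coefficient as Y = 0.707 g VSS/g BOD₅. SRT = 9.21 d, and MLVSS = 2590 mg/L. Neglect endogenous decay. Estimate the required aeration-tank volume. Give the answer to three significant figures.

With k_d = 0 the design equation reduces to V = Y Q (S₀−S) θ_c / X = 0.707 × 58100 × (215 − 7.74) × 9.21 / 2590 = 30274 m³.

V ≈ 30300 m³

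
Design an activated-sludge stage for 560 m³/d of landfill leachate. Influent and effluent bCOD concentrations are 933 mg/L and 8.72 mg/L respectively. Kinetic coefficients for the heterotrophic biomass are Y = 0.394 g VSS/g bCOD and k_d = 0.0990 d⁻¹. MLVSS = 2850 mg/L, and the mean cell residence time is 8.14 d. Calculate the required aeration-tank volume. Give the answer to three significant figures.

V ≈ 323 m³

Steady-state biomass mass balance: V·X·(1 + k_d·θ_c) = Y·Q·(S₀ − S)·θ_c, so V = 0.394 × 560 × (933 − 8.72) × 8.14 / [2850 × (1 + 0.0990 × 8.14)] = 1.66×10^6 / 5147 = 322.5 m³.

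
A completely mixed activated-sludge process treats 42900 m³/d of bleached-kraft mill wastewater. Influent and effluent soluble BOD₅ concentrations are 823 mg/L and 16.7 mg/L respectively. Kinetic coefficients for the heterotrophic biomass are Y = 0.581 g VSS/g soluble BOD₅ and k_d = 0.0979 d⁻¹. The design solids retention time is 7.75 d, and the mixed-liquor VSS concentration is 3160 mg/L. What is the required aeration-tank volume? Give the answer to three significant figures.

V ≈ 28000 m³

From the SRT design equation V = Y Q (S₀−S) θ_c / [X (1 + k_d θ_c)] = 0.581 × 42900 × (823 − 16.7) × 7.75 / [3160 × (1 + 0.0979 × 7.75)] = 1.56×10^8 / 5558 = 28025 m³.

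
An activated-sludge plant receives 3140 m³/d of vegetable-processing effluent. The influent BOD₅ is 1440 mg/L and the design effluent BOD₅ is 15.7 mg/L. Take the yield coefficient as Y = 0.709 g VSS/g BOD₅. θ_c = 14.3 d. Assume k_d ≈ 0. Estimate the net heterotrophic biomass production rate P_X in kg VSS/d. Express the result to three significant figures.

With endogenous decay neglected, the observed yield equals the true yield: Y_obs = Y = 0.709 g VSS/g BOD₅.
Substrate removed = Q·(S₀ − S) = 3140 m³/d × (1440 − 15.7) g/m³ = 4.47×10^6 g/d = 4472 kg/d.
Biomass produced: P_X = Y_obs·Q·ΔS = 0.7090 × 4472 ≈ 3171 kg VSS/d.

P_X ≈ 3170 kg VSS/d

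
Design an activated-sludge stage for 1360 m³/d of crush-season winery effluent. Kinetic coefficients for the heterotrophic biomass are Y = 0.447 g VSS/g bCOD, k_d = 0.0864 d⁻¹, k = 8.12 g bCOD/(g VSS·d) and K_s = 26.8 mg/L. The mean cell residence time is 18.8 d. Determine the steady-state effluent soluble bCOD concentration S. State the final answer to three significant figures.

Effluent substrate depends only on kinetics and SRT: S = K_s(1 + k_d θ_c) / [θ_c(Yk − k_d) − 1] = 26.8 × (1 + 0.0864 × 18.8) / [18.8 × (0.447 × 8.12 − 0.0864) − 1] = 70.33 / 65.61 = 1.072 mg/L.

S ≈ 1.07 mg/L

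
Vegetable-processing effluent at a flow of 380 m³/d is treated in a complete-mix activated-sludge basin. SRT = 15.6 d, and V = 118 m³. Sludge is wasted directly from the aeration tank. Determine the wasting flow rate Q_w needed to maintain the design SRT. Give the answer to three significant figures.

For wasting at MLVSS concentration, Q_w = V/θ_c = 118.0/15.6 = 7.564 m³/d.

Q_w ≈ 7.56 m³/d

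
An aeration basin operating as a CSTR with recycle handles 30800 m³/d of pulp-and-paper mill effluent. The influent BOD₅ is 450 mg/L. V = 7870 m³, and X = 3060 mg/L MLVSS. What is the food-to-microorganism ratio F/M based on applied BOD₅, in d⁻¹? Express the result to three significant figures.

F/M ≈ 0.576 d⁻¹

Food-to-microorganism ratio F/M = Q S₀ / (V X) = 30800 × 450 / (7870 × 3060) = 0.5755 d⁻¹.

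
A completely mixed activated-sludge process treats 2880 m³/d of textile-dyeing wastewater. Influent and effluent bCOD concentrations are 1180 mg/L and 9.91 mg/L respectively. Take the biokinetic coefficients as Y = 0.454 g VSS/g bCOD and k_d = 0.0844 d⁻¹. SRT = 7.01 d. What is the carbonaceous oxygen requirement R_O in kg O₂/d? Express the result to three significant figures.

The observed yield is Y_obs = Y/(1 + k_d·θ_c) = 0.454 / (1 + 0.0844 × 7.01) = 0.454 / 1.592 = 0.2852 g VSS per g bCOD removed.
Q·(S₀ − S) = 2880 × (1180 − 9.91) × 10⁻³ = 3370 kg/d removed.
Biomass synthesised: P_X = Y_obs × 3370 = 961.2 kg VSS/d.
Carbonaceous O₂ demand = substrate oxidised − cell-mass equivalent = 3370 − 1.42 × 961.2 = 2005 kg O₂/d.

R_O ≈ 2000 kg O₂/d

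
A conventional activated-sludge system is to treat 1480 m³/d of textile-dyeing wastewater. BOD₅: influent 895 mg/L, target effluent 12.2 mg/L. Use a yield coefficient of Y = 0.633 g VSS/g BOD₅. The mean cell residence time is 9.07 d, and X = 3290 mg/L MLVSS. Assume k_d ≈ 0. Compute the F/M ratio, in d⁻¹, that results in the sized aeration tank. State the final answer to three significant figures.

F/M ≈ 0.177 d⁻¹

V·X = Y·Q·ΔS·θ_c gives V = 0.633 × 1480 × (895 − 12.2) × 9.07 / 3290 = 2280 m³.
F/M = Q·S₀ / (V·X) = 1480 × 895 / (2280 × 3290) = 0.1766 g BOD₅·(g VSS·d)⁻¹.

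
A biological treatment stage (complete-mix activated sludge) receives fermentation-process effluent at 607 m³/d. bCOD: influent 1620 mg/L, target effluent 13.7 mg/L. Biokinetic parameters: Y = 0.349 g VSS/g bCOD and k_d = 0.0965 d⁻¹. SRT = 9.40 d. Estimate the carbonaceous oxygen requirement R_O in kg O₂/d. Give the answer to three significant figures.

R_O ≈ 722 kg O₂/d

Y_obs = Y / (1 + k_d θ_c) = 0.349 / (1 + 0.0965 × 9.40) = 0.349 / 1.907 = 0.1830.
Mass of bCOD removed per day: Q(S₀ − S) = 607 × 1606 g/m³ = 975.0 kg/d.
P_X = Y_obs·Q·(S₀ − S) = 0.1830 × 975.0 = 178.4 kg VSS/d.
R_O = Q·(S₀ − S) − 1.42·P_X = 975.0 − 1.42 × 178.4 = 721.7 kg O₂/d.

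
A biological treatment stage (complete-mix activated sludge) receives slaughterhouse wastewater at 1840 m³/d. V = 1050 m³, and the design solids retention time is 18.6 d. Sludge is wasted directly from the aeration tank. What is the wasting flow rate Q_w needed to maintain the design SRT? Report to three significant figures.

For wasting at MLVSS concentration, Q_w = V/θ_c = 1050/18.6 = 56.45 m³/d.

Q_w ≈ 56.5 m³/d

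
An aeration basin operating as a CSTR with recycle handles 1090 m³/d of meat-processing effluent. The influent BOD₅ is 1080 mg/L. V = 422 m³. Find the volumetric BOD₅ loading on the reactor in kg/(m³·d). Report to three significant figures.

L_v ≈ 2.79 kg BOD₅/(m³·d)

Applied BOD₅ load per unit volume = Q·S₀/V = (1090 × 1080/1000)/422.0 = 2.790 kg BOD₅·m⁻³·d⁻¹.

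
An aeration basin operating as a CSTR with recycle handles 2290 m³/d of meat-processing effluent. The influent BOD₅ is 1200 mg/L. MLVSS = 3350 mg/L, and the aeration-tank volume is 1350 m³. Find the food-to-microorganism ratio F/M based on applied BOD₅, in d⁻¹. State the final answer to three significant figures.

Food-to-microorganism ratio F/M = Q S₀ / (V X) = 2290 × 1200 / (1350 × 3350) = 0.6076 d⁻¹.

F/M ≈ 0.608 d⁻¹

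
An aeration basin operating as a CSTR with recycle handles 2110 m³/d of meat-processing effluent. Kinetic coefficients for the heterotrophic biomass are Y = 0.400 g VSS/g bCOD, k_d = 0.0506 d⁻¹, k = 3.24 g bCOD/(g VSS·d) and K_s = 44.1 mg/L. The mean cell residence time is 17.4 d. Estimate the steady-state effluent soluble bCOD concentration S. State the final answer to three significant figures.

S ≈ 4.01 mg/L

Effluent substrate depends only on kinetics and SRT: S = K_s(1 + k_d θ_c) / [θ_c(Yk − k_d) − 1] = 44.1 × (1 + 0.0506 × 17.4) / [17.4 × (0.400 × 3.24 − 0.0506) − 1] = 82.93 / 20.67 = 4.012 mg/L.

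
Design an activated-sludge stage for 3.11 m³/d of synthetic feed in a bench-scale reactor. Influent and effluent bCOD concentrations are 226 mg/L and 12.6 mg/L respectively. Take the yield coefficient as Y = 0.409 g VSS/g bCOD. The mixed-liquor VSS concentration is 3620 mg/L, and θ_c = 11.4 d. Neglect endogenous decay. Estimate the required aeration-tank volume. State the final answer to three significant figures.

V ≈ 0.855 m³

Biomass mass balance (decay neglected): V·X = Y·Q·(S₀ − S)·θ_c, so V = 0.409 × 3.11 × (226 − 12.6) × 11.4 / 3620 = 0.8548 m³.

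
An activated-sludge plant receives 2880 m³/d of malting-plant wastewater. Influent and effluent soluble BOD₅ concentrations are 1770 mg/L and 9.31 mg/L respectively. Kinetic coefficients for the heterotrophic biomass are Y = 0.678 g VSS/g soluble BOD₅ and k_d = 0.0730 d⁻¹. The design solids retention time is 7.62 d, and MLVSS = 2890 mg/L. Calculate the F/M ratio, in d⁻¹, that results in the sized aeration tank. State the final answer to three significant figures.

Rearranging the biomass balance for a CMAS with decay, V = Y·Q·ΔS·θ_c / [X·(1+k_d θ_c)] = 0.678 × 2880 × (1770 − 9.31) × 7.62 / [2890 × (1 + 0.0730 × 7.62)] = 2.62×10^7 / 4498 = 5825 m³.
Food-to-microorganism ratio F/M = Q S₀ / (V X) = 2880 × 1770 / (5825 × 2890) = 0.3028 d⁻¹.

F/M ≈ 0.303 d⁻¹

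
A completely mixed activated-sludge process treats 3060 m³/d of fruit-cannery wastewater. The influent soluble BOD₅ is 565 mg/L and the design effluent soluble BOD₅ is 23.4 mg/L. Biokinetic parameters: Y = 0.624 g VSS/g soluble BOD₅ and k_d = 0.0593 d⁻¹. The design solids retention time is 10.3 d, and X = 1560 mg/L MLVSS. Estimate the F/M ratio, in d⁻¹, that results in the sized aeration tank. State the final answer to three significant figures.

F/M ≈ 0.261 d⁻¹

Rearranging the biomass balance for a CMAS with decay, V = Y·Q·ΔS·θ_c / [X·(1+k_d θ_c)] = 0.624 × 3060 × (565 − 23.4) × 10.3 / [1560 × (1 + 0.0593 × 10.3)] = 1.07×10^7 / 2513 = 4239 m³.
F/M = applied load / biomass = Q·S₀/(V·X) = 3060 × 565 / (4239 × 1560) = 0.2614 d⁻¹.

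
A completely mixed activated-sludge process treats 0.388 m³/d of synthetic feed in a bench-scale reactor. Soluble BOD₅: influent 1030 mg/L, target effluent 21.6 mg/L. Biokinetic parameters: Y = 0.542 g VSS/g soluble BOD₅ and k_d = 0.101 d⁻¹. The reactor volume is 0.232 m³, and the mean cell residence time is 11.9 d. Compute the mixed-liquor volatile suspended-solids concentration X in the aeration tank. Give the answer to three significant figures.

X ≈ 4940 mg/L

From V·X·(1 + k_d·θ_c) = Y·Q·(S₀ − S)·θ_c: X = 0.542 × 0.388 × (1030 − 21.6) × 11.9 / [0.232 × (1 + 0.101 × 11.9)] = 4940 mg/L.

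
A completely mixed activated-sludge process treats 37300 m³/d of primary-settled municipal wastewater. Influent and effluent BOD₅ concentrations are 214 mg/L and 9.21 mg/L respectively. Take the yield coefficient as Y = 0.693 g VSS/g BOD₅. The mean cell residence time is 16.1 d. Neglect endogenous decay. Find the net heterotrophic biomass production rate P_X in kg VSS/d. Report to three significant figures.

With endogenous decay neglected, the observed yield equals the true yield: Y_obs = Y = 0.693 g VSS/g BOD₅.
ΔS = 214 − 9.21 = 204.8 mg/L, so the substrate removal rate is 37300 × 204.8/1000 = 7639 kg BOD₅/d.
So the net sludge growth is P_X = 0.6930 × 7639 = 5294 kg VSS/d.

P_X ≈ 5290 kg VSS/d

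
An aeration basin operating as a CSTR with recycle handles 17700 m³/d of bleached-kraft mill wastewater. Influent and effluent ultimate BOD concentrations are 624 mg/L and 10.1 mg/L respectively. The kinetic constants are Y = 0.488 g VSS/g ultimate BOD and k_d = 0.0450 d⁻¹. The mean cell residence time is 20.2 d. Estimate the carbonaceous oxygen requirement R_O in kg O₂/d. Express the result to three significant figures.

R_O ≈ 6920 kg O₂/d

The observed yield is Y_obs = Y/(1 + k_d·θ_c) = 0.488 / (1 + 0.0450 × 20.2) = 0.488 / 1.909 = 0.2556 g VSS per g ultimate BOD removed.
Mass of ultimate BOD removed per day: Q(S₀ − S) = 17700 × 613.9 g/m³ = 10866 kg/d.
Net sludge production P_X = 0.2556 × 10866 = 2778 kg VSS/d.
Carbonaceous O₂ demand = substrate oxidised − cell-mass equivalent = 10866 − 1.42 × 2778 = 6922 kg O₂/d.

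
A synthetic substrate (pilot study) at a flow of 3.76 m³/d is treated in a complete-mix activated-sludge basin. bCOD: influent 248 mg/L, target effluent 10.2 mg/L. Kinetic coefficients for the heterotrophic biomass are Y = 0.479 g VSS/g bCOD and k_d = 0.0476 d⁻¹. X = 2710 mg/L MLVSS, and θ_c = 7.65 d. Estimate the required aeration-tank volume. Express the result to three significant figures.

V ≈ 0.886 m³

Rearranging the biomass balance for a CMAS with decay, V = Y·Q·ΔS·θ_c / [X·(1+k_d θ_c)] = 0.479 × 3.76 × (248 − 10.2) × 7.65 / [2710 × (1 + 0.0476 × 7.65)] = 3.28×10^3 / 3697 = 0.8863 m³.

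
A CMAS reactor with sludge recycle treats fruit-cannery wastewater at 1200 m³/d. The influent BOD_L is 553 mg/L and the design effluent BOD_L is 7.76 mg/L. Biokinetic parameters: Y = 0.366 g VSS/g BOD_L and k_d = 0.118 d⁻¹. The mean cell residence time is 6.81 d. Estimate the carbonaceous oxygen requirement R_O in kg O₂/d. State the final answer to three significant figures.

Correct the yield for decay: Y_obs = Y/(1 + k_d θ_c) = 0.366 / (1 + 0.118 × 6.81) = 0.366 / 1.804 = 0.2029.
Q·(S₀ − S) = 1200 × (553 − 7.76) × 10⁻³ = 654.3 kg/d removed.
Biomass synthesised: P_X = Y_obs × 654.3 = 132.8 kg VSS/d.
Carbonaceous O₂ demand = substrate oxidised − cell-mass equivalent = 654.3 − 1.42 × 132.8 = 465.7 kg O₂/d.

R_O ≈ 466 kg O₂/d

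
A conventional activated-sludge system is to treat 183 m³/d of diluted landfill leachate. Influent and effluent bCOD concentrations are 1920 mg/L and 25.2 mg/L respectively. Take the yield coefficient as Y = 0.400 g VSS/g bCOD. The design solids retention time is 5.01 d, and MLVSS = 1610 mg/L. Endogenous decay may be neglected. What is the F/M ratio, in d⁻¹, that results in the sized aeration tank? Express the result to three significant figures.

Biomass mass balance (decay neglected): V·X = Y·Q·(S₀ − S)·θ_c, so V = 0.400 × 183 × (1920 − 25.2) × 5.01 / 1610 = 431.6 m³.
F/M = applied load / biomass = Q·S₀/(V·X) = 183 × 1920 / (431.6 × 1610) = 0.5056 d⁻¹.

F/M ≈ 0.506 d⁻¹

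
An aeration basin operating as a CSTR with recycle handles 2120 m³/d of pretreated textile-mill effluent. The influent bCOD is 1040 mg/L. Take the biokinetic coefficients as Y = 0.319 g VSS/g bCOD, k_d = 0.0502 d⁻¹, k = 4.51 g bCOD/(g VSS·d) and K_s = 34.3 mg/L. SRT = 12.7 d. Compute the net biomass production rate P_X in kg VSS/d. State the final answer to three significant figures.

Effluent substrate depends only on kinetics and SRT: S = K_s(1 + k_d θ_c) / [θ_c(Yk − k_d) − 1] = 34.3 × (1 + 0.0502 × 12.7) / [12.7 × (0.319 × 4.51 − 0.0502) − 1] = 56.17 / 16.63 = 3.377 mg/L.
Y_obs = Y / (1 + k_d θ_c) = 0.319 / (1 + 0.0502 × 12.7) = 0.319 / 1.638 = 0.1948.
Substrate removed = Q·(S₀ − S) = 2120 m³/d × (1040 − 3.38) g/m³ = 2.2×10^6 g/d = 2198 kg/d.
Biomass produced: P_X = Y_obs·Q·ΔS = 0.1948 × 2198 ≈ 428.1 kg VSS/d.

P_X ≈ 428 kg VSS/d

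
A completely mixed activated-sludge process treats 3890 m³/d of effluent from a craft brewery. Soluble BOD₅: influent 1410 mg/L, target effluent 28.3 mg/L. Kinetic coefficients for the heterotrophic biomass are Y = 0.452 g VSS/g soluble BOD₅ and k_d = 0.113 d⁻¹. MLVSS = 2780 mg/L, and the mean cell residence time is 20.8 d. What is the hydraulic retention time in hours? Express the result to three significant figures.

From the SRT design equation V = Y Q (S₀−S) θ_c / [X (1 + k_d θ_c)] = 0.452 × 3890 × (1410 − 28.3) × 20.8 / [2780 × (1 + 0.113 × 20.8)] = 5.05×10^7 / 9314 = 5425 m³.
τ = V/Q = 5425/3890 = 1.395 d, or 33.47 h.

τ ≈ 33.5 h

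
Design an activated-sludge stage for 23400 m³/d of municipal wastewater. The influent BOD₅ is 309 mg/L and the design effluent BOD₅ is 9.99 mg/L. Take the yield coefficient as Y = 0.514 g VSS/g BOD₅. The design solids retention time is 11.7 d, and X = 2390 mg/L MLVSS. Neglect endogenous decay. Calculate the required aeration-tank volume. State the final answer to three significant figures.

V·X = Y·Q·ΔS·θ_c gives V = 0.514 × 23400 × (309 − 9.99) × 11.7 / 2390 = 17606 m³.

V ≈ 17600 m³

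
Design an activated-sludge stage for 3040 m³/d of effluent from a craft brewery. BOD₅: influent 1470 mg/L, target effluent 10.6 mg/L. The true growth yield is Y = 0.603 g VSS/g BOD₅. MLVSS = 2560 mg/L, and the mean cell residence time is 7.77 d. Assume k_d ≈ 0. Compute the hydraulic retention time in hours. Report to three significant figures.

τ ≈ 64.1 h

With k_d = 0 the design equation reduces to V = Y Q (S₀−S) θ_c / X = 0.603 × 3040 × (1470 − 10.6) × 7.77 / 2560 = 8120 m³.
HRT = V/Q = 8120 m³ / 3040 m³·d⁻¹ = 2.671 d × 24 = 64.10 h.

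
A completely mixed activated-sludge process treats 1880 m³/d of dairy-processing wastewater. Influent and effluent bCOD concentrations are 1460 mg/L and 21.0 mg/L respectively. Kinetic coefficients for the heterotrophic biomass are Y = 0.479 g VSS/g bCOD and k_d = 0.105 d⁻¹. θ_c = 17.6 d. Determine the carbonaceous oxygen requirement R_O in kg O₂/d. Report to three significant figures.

Y_obs = Y / (1 + k_d θ_c) = 0.479 / (1 + 0.105 × 17.6) = 0.479 / 2.848 = 0.1682.
Substrate removed = Q·(S₀ − S) = 1880 m³/d × (1460 − 21.0) g/m³ = 2.71×10^6 g/d = 2705 kg/d.
P_X = Y_obs·Q·(S₀ − S) = 0.1682 × 2705 = 455.0 kg VSS/d.
Carbonaceous O₂ demand = substrate oxidised − cell-mass equivalent = 2705 − 1.42 × 455.0 = 2059 kg O₂/d.

R_O ≈ 2060 kg O₂/d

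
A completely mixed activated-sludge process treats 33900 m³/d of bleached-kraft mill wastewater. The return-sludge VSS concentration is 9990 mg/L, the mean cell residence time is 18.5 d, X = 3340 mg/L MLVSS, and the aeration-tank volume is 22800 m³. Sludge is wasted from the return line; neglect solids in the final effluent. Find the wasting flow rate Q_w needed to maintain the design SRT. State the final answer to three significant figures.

Q_w ≈ 412 m³/d

Wasting from the return line (neglecting effluent solids): Q_w = V·X / (θ_c·X_r) = 22800 × 3340 / (18.5 × 9990) = 412.0 m³/d.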